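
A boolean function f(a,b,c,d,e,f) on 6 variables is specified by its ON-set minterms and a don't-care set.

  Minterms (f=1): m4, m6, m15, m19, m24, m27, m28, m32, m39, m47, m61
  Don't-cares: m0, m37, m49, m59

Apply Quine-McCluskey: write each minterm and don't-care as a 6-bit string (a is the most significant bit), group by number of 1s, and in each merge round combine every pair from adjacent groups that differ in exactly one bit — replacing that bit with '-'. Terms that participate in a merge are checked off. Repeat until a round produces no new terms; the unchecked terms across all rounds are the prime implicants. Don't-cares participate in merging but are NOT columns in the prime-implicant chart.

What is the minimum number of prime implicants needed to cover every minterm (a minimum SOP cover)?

7

Round 0: 000000✓ 000100✓ 000110✓ 001111✓ 010011✓ 011000✓ 011011✓ 011100✓ 100000✓ 100101✓ 100111✓ 101111✓ 110001 111011✓ 111101
Round 1: -00000 -01111 -11011 000-00 0001-0 01-011 011-00 10-111 1001-1
PIs = {-00000, -01111, -11011, 000-00, 0001-0, 01-011, 011-00, 10-111, 1001-1, 110001, 111101}
Coverage chart:
  m4: 000-00,0001-0
  m6: 0001-0 ←essential
  m15: -01111 ←essential
  m19: 01-011 ←essential
  m24: 011-00 ←essential
  m27: -11011,01-011
  m28: 011-00 ←essential
  m32: -00000 ←essential
  m39: 10-111,1001-1
  m47: -01111,10-111
  m61: 111101 ←essential
Essential: -00000, -01111, 0001-0, 01-011, 011-00, 111101
Petrick residual → 10-111
Min cover (7 terms): b'c'd'e'f' + b'cdef + a'b'c'df' + a'bd'ef + a'bce'f' + ab'def + abcde'f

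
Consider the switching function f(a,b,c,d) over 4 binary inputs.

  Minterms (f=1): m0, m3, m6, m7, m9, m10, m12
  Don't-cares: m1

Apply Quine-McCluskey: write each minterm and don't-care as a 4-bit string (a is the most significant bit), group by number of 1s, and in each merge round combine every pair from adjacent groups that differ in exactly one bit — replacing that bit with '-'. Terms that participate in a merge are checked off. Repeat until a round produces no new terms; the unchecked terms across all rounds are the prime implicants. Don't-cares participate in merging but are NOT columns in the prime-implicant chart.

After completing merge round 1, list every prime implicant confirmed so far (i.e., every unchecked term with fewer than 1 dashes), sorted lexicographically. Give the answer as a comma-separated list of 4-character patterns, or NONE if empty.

1010, 1100

Round 0: 0000✓ 0001✓ 0011✓ 0110✓ 0111✓ 1001✓ 1010 1100
Round 1: -001 0-11 00-1 000- 011-
PIs = {-001, 0-11, 00-1, 000-, 011-, 1010, 1100}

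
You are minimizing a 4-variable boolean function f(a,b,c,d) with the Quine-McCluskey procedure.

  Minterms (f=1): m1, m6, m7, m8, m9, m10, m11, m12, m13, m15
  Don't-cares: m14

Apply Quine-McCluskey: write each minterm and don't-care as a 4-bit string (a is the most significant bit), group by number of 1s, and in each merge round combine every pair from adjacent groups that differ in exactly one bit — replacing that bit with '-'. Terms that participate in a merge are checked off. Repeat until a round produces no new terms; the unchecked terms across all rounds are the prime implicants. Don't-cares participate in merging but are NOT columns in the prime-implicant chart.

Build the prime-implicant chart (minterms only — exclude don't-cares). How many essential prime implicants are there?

Round 0: 0001✓ 0110✓ 0111✓ 1000✓ 1001✓ 1010✓ 1011✓ 1100✓ 1101✓ 1110✓ 1111✓
Round 1: -001 -110✓ -111✓ 011-✓ 1-00✓ 1-01✓ 1-10✓ 1-11✓ 10-0✓ 10-1✓ 100-✓ 101-✓ 11-0✓ 11-1✓ 110-✓ 111-✓
Round 2: -11- 1--0✓ 1--1✓ 1-0-✓ 1-1-✓ 10--✓ 11--✓
Round 3: 1---
PIs = {-001, -11-, 1---}
Coverage chart:
  m1: -001 ←essential
  m6: -11- ←essential
  m7: -11- ←essential
  m8: 1--- ←essential
  m9: -001,1---
  m10: 1--- ←essential
  m11: 1--- ←essential
  m12: 1--- ←essential
  m13: 1--- ←essential
  m15: -11-,1---
Essential: -001, -11-, 1---

3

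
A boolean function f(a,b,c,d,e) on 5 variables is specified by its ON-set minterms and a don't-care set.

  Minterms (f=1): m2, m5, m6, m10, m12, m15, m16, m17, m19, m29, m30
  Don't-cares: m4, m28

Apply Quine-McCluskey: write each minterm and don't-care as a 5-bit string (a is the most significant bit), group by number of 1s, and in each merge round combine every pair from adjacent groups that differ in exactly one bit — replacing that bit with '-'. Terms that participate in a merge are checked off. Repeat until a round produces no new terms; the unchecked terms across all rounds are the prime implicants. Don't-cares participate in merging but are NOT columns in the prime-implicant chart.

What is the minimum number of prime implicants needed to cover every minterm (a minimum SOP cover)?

9

Round 0: 00010✓ 00100✓ 00101✓ 00110✓ 01010✓ 01100✓ 01111 10000✓ 10001✓ 10011✓ 11100✓ 11101✓ 11110✓
Round 1: -1100 0-010 0-100 00-10 001-0 0010- 100-1 1000- 111-0 1110-
PIs = {-1100, 0-010, 0-100, 00-10, 001-0, 0010-, 01111, 100-1, 1000-, 111-0, 1110-}
Coverage chart:
  m2: 0-010,00-10
  m5: 0010- ←essential
  m6: 00-10,001-0
  m10: 0-010 ←essential
  m12: -1100,0-100
  m15: 01111 ←essential
  m16: 1000- ←essential
  m17: 100-1,1000-
  m19: 100-1 ←essential
  m29: 1110- ←essential
  m30: 111-0 ←essential
Essential: 0-010, 0010-, 01111, 100-1, 1000-, 111-0, 1110-
Petrick residual → -1100, 00-10
Min cover (9 terms): bcd'e' + a'c'de' + a'b'de' + a'b'cd' + a'bcde + ab'c'e + ab'c'd' + abce' + abcd'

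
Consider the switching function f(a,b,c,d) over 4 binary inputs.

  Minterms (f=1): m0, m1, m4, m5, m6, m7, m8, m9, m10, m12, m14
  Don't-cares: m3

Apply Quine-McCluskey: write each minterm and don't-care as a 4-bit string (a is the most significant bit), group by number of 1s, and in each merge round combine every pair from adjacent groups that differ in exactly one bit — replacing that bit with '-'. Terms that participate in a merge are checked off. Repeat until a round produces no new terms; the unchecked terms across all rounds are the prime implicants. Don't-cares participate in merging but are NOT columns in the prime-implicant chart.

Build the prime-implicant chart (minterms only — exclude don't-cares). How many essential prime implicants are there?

2

size-2^0 implicants → 0000(✓)  0001(✓)  0011(✓)  0100(✓)  0101(✓)  0110(✓)  0111(✓)  1000(✓)  1001(✓)  1010(✓)  1100(✓)  1110(✓)
size-2^1 implicants → -000(✓)  -001(✓)  -100(✓)  -110(✓)  0-00(✓)  0-01(✓)  0-11(✓)  00-1(✓)  000-(✓)  01-0(✓)  01-1(✓)  010-(✓)  011-(✓)  1-00(✓)  1-10(✓)  10-0(✓)  100-(✓)  11-0(✓)
size-2^2 implicants → --00  -00-  -1-0  0--1  0-0-  01--  1--0
Unchecked terms (primes): --00, -00-, -1-0, 0--1, 0-0-, 01--, 1--0
Minterm coverage:
  m0 ⊆ --00,-00-,0-0-
  m1 ⊆ -00-,0--1,0-0-
  m4 ⊆ --00,-1-0,0-0-,01--
  m5 ⊆ 0--1,0-0-,01--
  m6 ⊆ -1-0,01--
  m7 ⊆ 0--1,01--
  m8 ⊆ --00,-00-,1--0
  m9 ⊆ -00- [E]
  m10 ⊆ 1--0 [E]
  m12 ⊆ --00,-1-0,1--0
  m14 ⊆ -1-0,1--0
E = {-00-, 1--0}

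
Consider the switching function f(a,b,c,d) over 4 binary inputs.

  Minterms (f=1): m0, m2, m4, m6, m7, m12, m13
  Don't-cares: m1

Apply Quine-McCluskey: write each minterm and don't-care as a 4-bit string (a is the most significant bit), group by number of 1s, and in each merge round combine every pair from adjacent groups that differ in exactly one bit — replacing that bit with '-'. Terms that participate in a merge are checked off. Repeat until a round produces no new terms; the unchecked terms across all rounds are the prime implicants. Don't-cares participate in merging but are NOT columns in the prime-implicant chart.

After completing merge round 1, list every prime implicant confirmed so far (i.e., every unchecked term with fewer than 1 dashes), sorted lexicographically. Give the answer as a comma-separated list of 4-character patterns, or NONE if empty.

NONE

size-2^0 implicants → 0000(✓)  0001(✓)  0010(✓)  0100(✓)  0110(✓)  0111(✓)  1100(✓)  1101(✓)
size-2^1 implicants → -100  0-00(✓)  0-10(✓)  00-0(✓)  000-  01-0(✓)  011-  110-
size-2^2 implicants → 0--0
Unchecked terms (primes): -100, 0--0, 000-, 011-, 110-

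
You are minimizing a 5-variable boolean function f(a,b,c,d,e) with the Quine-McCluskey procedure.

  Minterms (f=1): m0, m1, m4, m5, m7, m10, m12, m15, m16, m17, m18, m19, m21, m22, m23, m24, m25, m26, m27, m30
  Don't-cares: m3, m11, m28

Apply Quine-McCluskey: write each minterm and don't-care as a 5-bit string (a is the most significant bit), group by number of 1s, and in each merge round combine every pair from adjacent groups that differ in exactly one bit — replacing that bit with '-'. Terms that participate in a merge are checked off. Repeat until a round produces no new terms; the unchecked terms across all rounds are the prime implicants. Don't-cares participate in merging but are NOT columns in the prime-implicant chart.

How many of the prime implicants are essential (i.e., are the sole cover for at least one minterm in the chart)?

4

[col 0] 00000*, 00001*, 00011*, 00100*, 00101*, 00111*, 01010*, 01011*, 01100*, 01111*, 10000*, 10001*, 10010*, 10011*, 10101*, 10110*, 10111*, 11000*, 11001*, 11010*, 11011*, 11100*, 11110*
[col 1] -0000*, -0001*, -0011*, -0101*, -0111*, -1010*, -1011*, -1100, 0-011*, 0-100, 0-111*, 00-00*, 00-01*, 00-11*, 000-1*, 0000-*, 001-1*, 0010-*, 01-11*, 0101-*, 1-000*, 1-001*, 1-010*, 1-011*, 1-110*, 10-01*, 10-10*, 10-11*, 100-0*, 100-1*, 1000-*, 1001-*, 101-1*, 1011-*, 11-00*, 11-10*, 110-0*, 110-1*, 1100-*, 1101-*, 111-0*
[col 2] --011, -0-01*, -0-11*, -00-1*, -000-, -01-1*, -101-, 0--11, 00--1*, 00-0-, 1--10, 1-0-0*, 1-0-1*, 1-00-*, 1-01-*, 10--1*, 10-1-, 100--*, 11--0, 110--*
[col 3] -0--1, 1-0--
Prime implicants: --011, -0--1, -000-, -101-, -1100, 0--11, 0-100, 00-0-, 1--10, 1-0--, 10-1-, 11--0
PI chart (minterm → PIs covering it):
  0 | -000-,00-0-
  1 | -0--1,-000-,00-0-
  4 | 0-100,00-0-
  5 | -0--1,00-0-
  7 | -0--1,0--11
  10 | -101-  (sole → essential)
  12 | -1100,0-100
  15 | 0--11  (sole → essential)
  16 | -000-,1-0--
  17 | -0--1,-000-,1-0--
  18 | 1--10,1-0--,10-1-
  19 | --011,-0--1,1-0--,10-1-
  21 | -0--1  (sole → essential)
  22 | 1--10,10-1-
  23 | -0--1,10-1-
  24 | 1-0--,11--0
  25 | 1-0--  (sole → essential)
  26 | -101-,1--10,1-0--,11--0
  27 | --011,-101-,1-0--
  30 | 1--10,11--0
Essential prime implicants: -0--1, -101-, 0--11, 1-0--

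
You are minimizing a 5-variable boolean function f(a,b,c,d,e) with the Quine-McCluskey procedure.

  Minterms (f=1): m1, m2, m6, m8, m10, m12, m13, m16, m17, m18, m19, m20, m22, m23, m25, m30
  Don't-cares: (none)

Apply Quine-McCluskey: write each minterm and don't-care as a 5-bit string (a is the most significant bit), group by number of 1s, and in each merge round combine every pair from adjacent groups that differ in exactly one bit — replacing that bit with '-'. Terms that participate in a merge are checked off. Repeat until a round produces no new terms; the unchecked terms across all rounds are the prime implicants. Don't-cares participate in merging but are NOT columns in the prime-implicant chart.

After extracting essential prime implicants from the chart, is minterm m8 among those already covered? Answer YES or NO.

NO

[col 0] 00001*, 00010*, 00110*, 01000*, 01010*, 01100*, 01101*, 10000*, 10001*, 10010*, 10011*, 10100*, 10110*, 10111*, 11001*, 11110*
[col 1] -0001, -0010*, -0110*, 0-010, 00-10*, 01-00, 010-0, 0110-, 1-001, 1-110, 10-00*, 10-10*, 10-11*, 100-0*, 100-1*, 1000-*, 1001-*, 101-0*, 1011-*
[col 2] -0-10, 10--0, 10-1-, 100--
Prime implicants: -0-10, -0001, 0-010, 01-00, 010-0, 0110-, 1-001, 1-110, 10--0, 10-1-, 100--
PI chart (minterm → PIs covering it):
  1 | -0001  (sole → essential)
  2 | -0-10,0-010
  6 | -0-10  (sole → essential)
  8 | 01-00,010-0
  10 | 0-010,010-0
  12 | 01-00,0110-
  13 | 0110-  (sole → essential)
  16 | 10--0,100--
  17 | -0001,1-001,100--
  18 | -0-10,10--0,10-1-,100--
  19 | 10-1-,100--
  20 | 10--0  (sole → essential)
  22 | -0-10,1-110,10--0,10-1-
  23 | 10-1-  (sole → essential)
  25 | 1-001  (sole → essential)
  30 | 1-110  (sole → essential)
Essential prime implicants: -0-10, -0001, 0110-, 1-001, 1-110, 10--0, 10-1-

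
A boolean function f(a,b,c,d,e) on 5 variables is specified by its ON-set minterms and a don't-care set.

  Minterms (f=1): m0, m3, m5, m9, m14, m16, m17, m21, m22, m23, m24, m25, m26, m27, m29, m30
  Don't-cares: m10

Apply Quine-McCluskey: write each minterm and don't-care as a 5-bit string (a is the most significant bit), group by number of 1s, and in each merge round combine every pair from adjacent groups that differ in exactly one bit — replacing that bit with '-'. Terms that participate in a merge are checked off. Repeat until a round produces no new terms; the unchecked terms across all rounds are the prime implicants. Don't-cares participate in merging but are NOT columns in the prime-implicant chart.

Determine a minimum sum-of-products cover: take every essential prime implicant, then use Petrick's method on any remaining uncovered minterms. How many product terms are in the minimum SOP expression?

8

size-2^0 implicants → 00000(✓)  00011  00101(✓)  01001(✓)  01010(✓)  01110(✓)  10000(✓)  10001(✓)  10101(✓)  10110(✓)  10111(✓)  11000(✓)  11001(✓)  11010(✓)  11011(✓)  11101(✓)  11110(✓)
size-2^1 implicants → -0000  -0101  -1001  -1010(✓)  -1110(✓)  01-10(✓)  1-000(✓)  1-001(✓)  1-101(✓)  1-110  10-01(✓)  1000-(✓)  101-1  1011-  11-01(✓)  11-10(✓)  110-0(✓)  110-1(✓)  1100-(✓)  1101-(✓)
size-2^2 implicants → -1-10  1--01  1-00-  110--
Unchecked terms (primes): -0000, -0101, -1-10, -1001, 00011, 1--01, 1-00-, 1-110, 101-1, 1011-, 110--
Minterm coverage:
  m0 ⊆ -0000 [E]
  m3 ⊆ 00011 [E]
  m5 ⊆ -0101 [E]
  m9 ⊆ -1001 [E]
  m14 ⊆ -1-10 [E]
  m16 ⊆ -0000,1-00-
  m17 ⊆ 1--01,1-00-
  m21 ⊆ -0101,1--01,101-1
  m22 ⊆ 1-110,1011-
  m23 ⊆ 101-1,1011-
  m24 ⊆ 1-00-,110--
  m25 ⊆ -1001,1--01,1-00-,110--
  m26 ⊆ -1-10,110--
  m27 ⊆ 110-- [E]
  m29 ⊆ 1--01 [E]
  m30 ⊆ -1-10,1-110
E = {-0000, -0101, -1-10, -1001, 00011, 1--01, 110--}
Petrick residual → 1011-
Cover = b'c'd'e' + b'cd'e + bde' + bc'd'e + a'b'c'de + ad'e + ab'cd + abc'  |cover|=8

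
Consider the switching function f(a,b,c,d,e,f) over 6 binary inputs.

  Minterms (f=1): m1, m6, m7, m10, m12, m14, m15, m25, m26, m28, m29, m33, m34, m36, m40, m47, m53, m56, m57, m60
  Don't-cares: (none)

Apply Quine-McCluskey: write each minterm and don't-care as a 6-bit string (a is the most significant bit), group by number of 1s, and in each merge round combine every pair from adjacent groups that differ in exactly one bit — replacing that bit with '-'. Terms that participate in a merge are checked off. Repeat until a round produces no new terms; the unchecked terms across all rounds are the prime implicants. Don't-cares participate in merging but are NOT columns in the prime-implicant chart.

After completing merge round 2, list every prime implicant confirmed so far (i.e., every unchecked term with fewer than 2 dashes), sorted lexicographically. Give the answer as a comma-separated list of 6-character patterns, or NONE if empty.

Round 0: 000001✓ 000110✓ 000111✓ 001010✓ 001100✓ 001110✓ 001111✓ 011001✓ 011010✓ 011100✓ 011101✓ 100001✓ 100010 100100 101000✓ 101111✓ 110101 111000✓ 111001✓ 111100✓
Round 1: -00001 -01111 -11001 -11100 0-1010 0-1100 00-110✓ 00-111✓ 00011-✓ 001-10 0011-0 00111-✓ 011-01 01110- 1-1000 111-00 11100-
Round 2: 00-11-
PIs = {-00001, -01111, -11001, -11100, 0-1010, 0-1100, 00-11-, 001-10, 0011-0, 011-01, 01110-, 1-1000, 100010, 100100, 110101, 111-00, 11100-}

-00001, -01111, -11001, -11100, 0-1010, 0-1100, 001-10, 0011-0, 011-01, 01110-, 1-1000, 100010, 100100, 110101, 111-00, 11100-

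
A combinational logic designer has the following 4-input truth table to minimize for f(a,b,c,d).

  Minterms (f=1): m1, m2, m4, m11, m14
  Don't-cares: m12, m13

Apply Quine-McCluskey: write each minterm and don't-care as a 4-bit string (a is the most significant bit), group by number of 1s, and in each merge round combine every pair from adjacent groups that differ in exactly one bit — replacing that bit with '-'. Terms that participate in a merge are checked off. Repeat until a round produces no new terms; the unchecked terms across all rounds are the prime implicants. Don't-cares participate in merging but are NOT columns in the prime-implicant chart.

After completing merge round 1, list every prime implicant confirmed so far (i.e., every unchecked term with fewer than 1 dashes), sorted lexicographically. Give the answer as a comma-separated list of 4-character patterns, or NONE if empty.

Round 0: 0001 0010 0100✓ 1011 1100✓ 1101✓ 1110✓
Round 1: -100 11-0 110-
PIs = {-100, 0001, 0010, 1011, 11-0, 110-}

0001, 0010, 1011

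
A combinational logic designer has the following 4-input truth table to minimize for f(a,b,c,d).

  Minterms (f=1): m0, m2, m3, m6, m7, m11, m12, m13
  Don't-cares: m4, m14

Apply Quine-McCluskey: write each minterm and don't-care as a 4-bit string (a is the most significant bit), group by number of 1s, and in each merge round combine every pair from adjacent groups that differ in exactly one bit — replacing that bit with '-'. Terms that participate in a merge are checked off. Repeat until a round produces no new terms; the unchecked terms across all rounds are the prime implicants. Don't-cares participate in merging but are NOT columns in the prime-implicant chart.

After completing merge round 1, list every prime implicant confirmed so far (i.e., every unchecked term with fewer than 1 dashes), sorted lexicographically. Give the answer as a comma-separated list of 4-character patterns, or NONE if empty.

size-2^0 implicants → 0000(✓)  0010(✓)  0011(✓)  0100(✓)  0110(✓)  0111(✓)  1011(✓)  1100(✓)  1101(✓)  1110(✓)
size-2^1 implicants → -011  -100(✓)  -110(✓)  0-00(✓)  0-10(✓)  0-11(✓)  00-0(✓)  001-(✓)  01-0(✓)  011-(✓)  11-0(✓)  110-
size-2^2 implicants → -1-0  0--0  0-1-
Unchecked terms (primes): -011, -1-0, 0--0, 0-1-, 110-

NONE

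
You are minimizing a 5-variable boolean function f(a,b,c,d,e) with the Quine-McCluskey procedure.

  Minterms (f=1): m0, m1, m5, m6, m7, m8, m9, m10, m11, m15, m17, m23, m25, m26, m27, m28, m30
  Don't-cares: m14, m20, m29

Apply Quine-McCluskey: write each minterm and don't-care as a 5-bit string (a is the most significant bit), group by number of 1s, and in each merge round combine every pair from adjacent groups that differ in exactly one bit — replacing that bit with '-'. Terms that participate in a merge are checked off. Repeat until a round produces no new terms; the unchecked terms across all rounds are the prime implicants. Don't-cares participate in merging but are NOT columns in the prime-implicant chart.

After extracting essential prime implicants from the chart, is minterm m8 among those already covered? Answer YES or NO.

YES

Round 0: 00000✓ 00001✓ 00101✓ 00110✓ 00111✓ 01000✓ 01001✓ 01010✓ 01011✓ 01110✓ 01111✓ 10001✓ 10100✓ 10111✓ 11001✓ 11010✓ 11011✓ 11100✓ 11101✓ 11110✓
Round 1: -0001✓ -0111 -1001✓ -1010✓ -1011✓ -1110✓ 0-000✓ 0-001✓ 0-110✓ 0-111✓ 00-01 0000-✓ 001-1 0011-✓ 01-10✓ 01-11✓ 010-0✓ 010-1✓ 0100-✓ 0101-✓ 0111-✓ 1-001✓ 1-100 11-01 11-10✓ 110-1✓ 1101-✓ 111-0 1110-
Round 2: --001 -1-10 -10-1 -101- 0-00- 0-11- 01-1- 010--
PIs = {--001, -0111, -1-10, -10-1, -101-, 0-00-, 0-11-, 00-01, 001-1, 01-1-, 010--, 1-100, 11-01, 111-0, 1110-}
Coverage chart:
  m0: 0-00- ←essential
  m1: --001,0-00-,00-01
  m5: 00-01,001-1
  m6: 0-11- ←essential
  m7: -0111,0-11-,001-1
  m8: 0-00-,010--
  m9: --001,-10-1,0-00-,010--
  m10: -1-10,-101-,01-1-,010--
  m11: -10-1,-101-,01-1-,010--
  m15: 0-11-,01-1-
  m17: --001 ←essential
  m23: -0111 ←essential
  m25: --001,-10-1,11-01
  m26: -1-10,-101-
  m27: -10-1,-101-
  m28: 1-100,111-0,1110-
  m30: -1-10,111-0
Essential: --001, -0111, 0-00-, 0-11-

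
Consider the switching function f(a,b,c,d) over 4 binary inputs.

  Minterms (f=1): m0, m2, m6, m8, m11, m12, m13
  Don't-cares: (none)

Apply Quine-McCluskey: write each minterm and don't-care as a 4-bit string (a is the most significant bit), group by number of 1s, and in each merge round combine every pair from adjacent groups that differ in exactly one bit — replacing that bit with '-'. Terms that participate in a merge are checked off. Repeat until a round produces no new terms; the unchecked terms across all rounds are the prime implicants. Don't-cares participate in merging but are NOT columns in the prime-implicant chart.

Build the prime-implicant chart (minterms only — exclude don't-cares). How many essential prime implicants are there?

[col 0] 0000*, 0010*, 0110*, 1000*, 1011, 1100*, 1101*
[col 1] -000, 0-10, 00-0, 1-00, 110-
Prime implicants: -000, 0-10, 00-0, 1-00, 1011, 110-
PI chart (minterm → PIs covering it):
  0 | -000,00-0
  2 | 0-10,00-0
  6 | 0-10  (sole → essential)
  8 | -000,1-00
  11 | 1011  (sole → essential)
  12 | 1-00,110-
  13 | 110-  (sole → essential)
Essential prime implicants: 0-10, 1011, 110-

3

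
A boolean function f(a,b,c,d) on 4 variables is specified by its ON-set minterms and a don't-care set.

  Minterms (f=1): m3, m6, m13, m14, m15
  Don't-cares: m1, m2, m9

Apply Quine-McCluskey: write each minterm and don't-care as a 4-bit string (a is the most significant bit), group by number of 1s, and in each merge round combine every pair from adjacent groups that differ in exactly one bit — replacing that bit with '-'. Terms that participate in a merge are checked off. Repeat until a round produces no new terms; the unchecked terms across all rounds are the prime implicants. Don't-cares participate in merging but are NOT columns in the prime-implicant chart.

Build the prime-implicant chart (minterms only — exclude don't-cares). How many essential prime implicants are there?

0

size-2^0 implicants → 0001(✓)  0010(✓)  0011(✓)  0110(✓)  1001(✓)  1101(✓)  1110(✓)  1111(✓)
size-2^1 implicants → -001  -110  0-10  00-1  001-  1-01  11-1  111-
Unchecked terms (primes): -001, -110, 0-10, 00-1, 001-, 1-01, 11-1, 111-
Minterm coverage:
  m3 ⊆ 00-1,001-
  m6 ⊆ -110,0-10
  m13 ⊆ 1-01,11-1
  m14 ⊆ -110,111-
  m15 ⊆ 11-1,111-
(no essential prime implicants)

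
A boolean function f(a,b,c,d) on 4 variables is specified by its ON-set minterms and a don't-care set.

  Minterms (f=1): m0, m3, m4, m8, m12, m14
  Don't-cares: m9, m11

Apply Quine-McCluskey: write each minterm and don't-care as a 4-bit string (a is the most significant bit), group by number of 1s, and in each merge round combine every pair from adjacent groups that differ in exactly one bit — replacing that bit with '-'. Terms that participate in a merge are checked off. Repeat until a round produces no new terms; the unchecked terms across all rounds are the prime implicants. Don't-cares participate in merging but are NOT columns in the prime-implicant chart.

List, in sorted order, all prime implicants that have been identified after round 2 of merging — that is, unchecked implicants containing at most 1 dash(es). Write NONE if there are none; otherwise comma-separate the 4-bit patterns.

[col 0] 0000*, 0011*, 0100*, 1000*, 1001*, 1011*, 1100*, 1110*
[col 1] -000*, -011, -100*, 0-00*, 1-00*, 10-1, 100-, 11-0
[col 2] --00
Prime implicants: --00, -011, 10-1, 100-, 11-0

-011, 10-1, 100-, 11-0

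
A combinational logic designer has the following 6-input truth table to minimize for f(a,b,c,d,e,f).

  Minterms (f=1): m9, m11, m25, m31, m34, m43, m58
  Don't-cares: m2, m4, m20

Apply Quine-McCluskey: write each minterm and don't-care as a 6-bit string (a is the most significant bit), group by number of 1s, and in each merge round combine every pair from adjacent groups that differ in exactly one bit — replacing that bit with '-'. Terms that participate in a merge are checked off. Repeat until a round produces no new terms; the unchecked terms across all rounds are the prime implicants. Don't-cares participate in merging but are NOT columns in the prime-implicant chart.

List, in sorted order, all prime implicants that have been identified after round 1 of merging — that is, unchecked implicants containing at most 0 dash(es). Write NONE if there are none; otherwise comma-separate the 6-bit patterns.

[col 0] 000010*, 000100*, 001001*, 001011*, 010100*, 011001*, 011111, 100010*, 101011*, 111010
[col 1] -00010, -01011, 0-0100, 0-1001, 0010-1
Prime implicants: -00010, -01011, 0-0100, 0-1001, 0010-1, 011111, 111010

011111, 111010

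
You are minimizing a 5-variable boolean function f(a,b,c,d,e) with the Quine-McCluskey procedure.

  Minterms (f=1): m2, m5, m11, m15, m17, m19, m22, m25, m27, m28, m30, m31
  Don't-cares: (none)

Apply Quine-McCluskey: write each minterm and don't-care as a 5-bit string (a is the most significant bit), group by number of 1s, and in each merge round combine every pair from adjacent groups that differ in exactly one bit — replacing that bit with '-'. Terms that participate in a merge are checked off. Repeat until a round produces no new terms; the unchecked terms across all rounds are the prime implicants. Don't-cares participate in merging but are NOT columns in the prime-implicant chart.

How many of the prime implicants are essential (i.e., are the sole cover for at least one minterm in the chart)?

Round 0: 00010 00101 01011✓ 01111✓ 10001✓ 10011✓ 10110✓ 11001✓ 11011✓ 11100✓ 11110✓ 11111✓
Round 1: -1011✓ -1111✓ 01-11✓ 1-001✓ 1-011✓ 1-110 100-1✓ 11-11✓ 110-1✓ 111-0 1111-
Round 2: -1-11 1-0-1
PIs = {-1-11, 00010, 00101, 1-0-1, 1-110, 111-0, 1111-}
Coverage chart:
  m2: 00010 ←essential
  m5: 00101 ←essential
  m11: -1-11 ←essential
  m15: -1-11 ←essential
  m17: 1-0-1 ←essential
  m19: 1-0-1 ←essential
  m22: 1-110 ←essential
  m25: 1-0-1 ←essential
  m27: -1-11,1-0-1
  m28: 111-0 ←essential
  m30: 1-110,111-0,1111-
  m31: -1-11,1111-
Essential: -1-11, 00010, 00101, 1-0-1, 1-110, 111-0

6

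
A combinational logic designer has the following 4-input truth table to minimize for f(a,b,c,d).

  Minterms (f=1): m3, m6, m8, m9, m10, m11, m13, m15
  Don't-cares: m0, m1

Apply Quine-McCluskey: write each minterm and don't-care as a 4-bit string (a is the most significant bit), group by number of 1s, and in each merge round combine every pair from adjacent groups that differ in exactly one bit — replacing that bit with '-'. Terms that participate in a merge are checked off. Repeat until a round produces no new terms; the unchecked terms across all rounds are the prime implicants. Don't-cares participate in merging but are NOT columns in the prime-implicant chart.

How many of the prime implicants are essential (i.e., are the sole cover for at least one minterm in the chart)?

Round 0: 0000✓ 0001✓ 0011✓ 0110 1000✓ 1001✓ 1010✓ 1011✓ 1101✓ 1111✓
Round 1: -000✓ -001✓ -011✓ 00-1✓ 000-✓ 1-01✓ 1-11✓ 10-0✓ 10-1✓ 100-✓ 101-✓ 11-1✓
Round 2: -0-1 -00- 1--1 10--
PIs = {-0-1, -00-, 0110, 1--1, 10--}
Coverage chart:
  m3: -0-1 ←essential
  m6: 0110 ←essential
  m8: -00-,10--
  m9: -0-1,-00-,1--1,10--
  m10: 10-- ←essential
  m11: -0-1,1--1,10--
  m13: 1--1 ←essential
  m15: 1--1 ←essential
Essential: -0-1, 0110, 1--1, 10--

4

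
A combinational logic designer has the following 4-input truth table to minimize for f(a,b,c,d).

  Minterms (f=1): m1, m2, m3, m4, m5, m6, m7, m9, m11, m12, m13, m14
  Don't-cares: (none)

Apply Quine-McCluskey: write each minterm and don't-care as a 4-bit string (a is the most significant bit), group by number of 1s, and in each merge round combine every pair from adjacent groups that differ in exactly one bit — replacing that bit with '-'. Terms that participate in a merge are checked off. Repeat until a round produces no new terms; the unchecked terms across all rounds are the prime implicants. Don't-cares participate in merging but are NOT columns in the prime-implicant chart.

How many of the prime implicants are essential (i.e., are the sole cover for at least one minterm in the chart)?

[col 0] 0001*, 0010*, 0011*, 0100*, 0101*, 0110*, 0111*, 1001*, 1011*, 1100*, 1101*, 1110*
[col 1] -001*, -011*, -100*, -101*, -110*, 0-01*, 0-10*, 0-11*, 00-1*, 001-*, 01-0*, 01-1*, 010-*, 011-*, 1-01*, 10-1*, 11-0*, 110-*
[col 2] --01, -0-1, -1-0, -10-, 0--1, 0-1-, 01--
Prime implicants: --01, -0-1, -1-0, -10-, 0--1, 0-1-, 01--
PI chart (minterm → PIs covering it):
  1 | --01,-0-1,0--1
  2 | 0-1-  (sole → essential)
  3 | -0-1,0--1,0-1-
  4 | -1-0,-10-,01--
  5 | --01,-10-,0--1,01--
  6 | -1-0,0-1-,01--
  7 | 0--1,0-1-,01--
  9 | --01,-0-1
  11 | -0-1  (sole → essential)
  12 | -1-0,-10-
  13 | --01,-10-
  14 | -1-0  (sole → essential)
Essential prime implicants: -0-1, -1-0, 0-1-

3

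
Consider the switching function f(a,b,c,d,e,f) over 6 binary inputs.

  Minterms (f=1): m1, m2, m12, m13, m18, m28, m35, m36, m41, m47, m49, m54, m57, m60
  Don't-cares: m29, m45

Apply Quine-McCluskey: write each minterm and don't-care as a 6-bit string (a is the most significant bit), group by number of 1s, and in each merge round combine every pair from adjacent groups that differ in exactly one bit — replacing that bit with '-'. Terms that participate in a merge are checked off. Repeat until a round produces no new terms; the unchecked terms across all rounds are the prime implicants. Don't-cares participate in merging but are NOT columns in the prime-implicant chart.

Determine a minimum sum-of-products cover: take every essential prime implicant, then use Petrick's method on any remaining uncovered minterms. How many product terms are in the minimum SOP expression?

10

Round 0: 000001 000010✓ 001100✓ 001101✓ 010010✓ 011100✓ 011101✓ 100011 100100 101001✓ 101101✓ 101111✓ 110001✓ 110110 111001✓ 111100✓
Round 1: -01101 -11100 0-0010 0-1100✓ 0-1101✓ 00110-✓ 01110-✓ 1-1001 101-01 1011-1 11-001
Round 2: 0-110-
PIs = {-01101, -11100, 0-0010, 0-110-, 000001, 1-1001, 100011, 100100, 101-01, 1011-1, 11-001, 110110}
Coverage chart:
  m1: 000001 ←essential
  m2: 0-0010 ←essential
  m12: 0-110- ←essential
  m13: -01101,0-110-
  m18: 0-0010 ←essential
  m28: -11100,0-110-
  m35: 100011 ←essential
  m36: 100100 ←essential
  m41: 1-1001,101-01
  m47: 1011-1 ←essential
  m49: 11-001 ←essential
  m54: 110110 ←essential
  m57: 1-1001,11-001
  m60: -11100 ←essential
Essential: -11100, 0-0010, 0-110-, 000001, 100011, 100100, 1011-1, 11-001, 110110
Petrick residual → 1-1001
Min cover (10 terms): bcde'f' + a'c'd'ef' + a'cde' + a'b'c'd'e'f + acd'e'f + ab'c'd'ef + ab'c'de'f' + ab'cdf + abd'e'f + abc'def'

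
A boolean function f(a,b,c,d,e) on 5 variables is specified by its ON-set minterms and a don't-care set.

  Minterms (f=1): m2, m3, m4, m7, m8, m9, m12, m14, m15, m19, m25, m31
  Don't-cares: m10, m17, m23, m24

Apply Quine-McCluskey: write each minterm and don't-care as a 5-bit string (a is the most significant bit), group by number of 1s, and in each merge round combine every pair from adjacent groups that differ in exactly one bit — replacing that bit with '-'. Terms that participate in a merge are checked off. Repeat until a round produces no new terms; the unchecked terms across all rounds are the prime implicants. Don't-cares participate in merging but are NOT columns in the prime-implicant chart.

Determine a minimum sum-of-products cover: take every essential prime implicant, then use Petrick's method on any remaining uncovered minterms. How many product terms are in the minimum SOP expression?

[col 0] 00010*, 00011*, 00100*, 00111*, 01000*, 01001*, 01010*, 01100*, 01110*, 01111*, 10001*, 10011*, 10111*, 11000*, 11001*, 11111*
[col 1] -0011*, -0111*, -1000*, -1001*, -1111*, 0-010, 0-100, 0-111*, 00-11*, 0001-, 01-00*, 01-10*, 010-0*, 0100-*, 011-0*, 0111-, 1-001, 1-111*, 10-11*, 100-1, 1100-*
[col 2] --111, -0-11, -100-, 01--0
Prime implicants: --111, -0-11, -100-, 0-010, 0-100, 0001-, 01--0, 0111-, 1-001, 100-1
PI chart (minterm → PIs covering it):
  2 | 0-010,0001-
  3 | -0-11,0001-
  4 | 0-100  (sole → essential)
  7 | --111,-0-11
  8 | -100-,01--0
  9 | -100-  (sole → essential)
  12 | 0-100,01--0
  14 | 01--0,0111-
  15 | --111,0111-
  19 | -0-11,100-1
  25 | -100-,1-001
  31 | --111  (sole → essential)
Essential prime implicants: --111, -100-, 0-100
Petrick residual → -0-11, 0-010, 01--0
Minimum SOP uses 6 PIs: cde + b'de + bc'd' + a'c'de' + a'cd'e' + a'be'

6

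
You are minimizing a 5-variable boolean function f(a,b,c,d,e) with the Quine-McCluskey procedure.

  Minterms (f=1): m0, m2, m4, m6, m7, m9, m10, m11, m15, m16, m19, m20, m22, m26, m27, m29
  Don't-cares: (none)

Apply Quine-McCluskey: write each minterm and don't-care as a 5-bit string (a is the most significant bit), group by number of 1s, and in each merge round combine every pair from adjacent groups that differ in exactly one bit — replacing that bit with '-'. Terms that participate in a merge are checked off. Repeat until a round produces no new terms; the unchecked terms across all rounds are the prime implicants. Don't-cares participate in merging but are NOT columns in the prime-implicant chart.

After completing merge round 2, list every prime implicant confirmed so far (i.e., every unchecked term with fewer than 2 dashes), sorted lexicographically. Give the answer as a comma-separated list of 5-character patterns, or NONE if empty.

[col 0] 00000*, 00010*, 00100*, 00110*, 00111*, 01001*, 01010*, 01011*, 01111*, 10000*, 10011*, 10100*, 10110*, 11010*, 11011*, 11101
[col 1] -0000*, -0100*, -0110*, -1010*, -1011*, 0-010, 0-111, 00-00*, 00-10*, 000-0*, 001-0*, 0011-, 01-11, 010-1, 0101-*, 1-011, 10-00*, 101-0*, 1101-*
[col 2] -0-00, -01-0, -101-, 00--0
Prime implicants: -0-00, -01-0, -101-, 0-010, 0-111, 00--0, 0011-, 01-11, 010-1, 1-011, 11101

0-010, 0-111, 0011-, 01-11, 010-1, 1-011, 11101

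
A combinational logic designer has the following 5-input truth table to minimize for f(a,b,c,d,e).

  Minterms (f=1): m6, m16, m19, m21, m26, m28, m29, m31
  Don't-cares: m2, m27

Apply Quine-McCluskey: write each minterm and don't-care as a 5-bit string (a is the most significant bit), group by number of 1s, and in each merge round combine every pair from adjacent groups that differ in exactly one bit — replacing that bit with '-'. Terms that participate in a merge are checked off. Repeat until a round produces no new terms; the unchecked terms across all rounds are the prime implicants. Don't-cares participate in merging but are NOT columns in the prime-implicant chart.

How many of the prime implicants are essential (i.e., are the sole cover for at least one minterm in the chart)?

size-2^0 implicants → 00010(✓)  00110(✓)  10000  10011(✓)  10101(✓)  11010(✓)  11011(✓)  11100(✓)  11101(✓)  11111(✓)
size-2^1 implicants → 00-10  1-011  1-101  11-11  1101-  111-1  1110-
Unchecked terms (primes): 00-10, 1-011, 1-101, 10000, 11-11, 1101-, 111-1, 1110-
Minterm coverage:
  m6 ⊆ 00-10 [E]
  m16 ⊆ 10000 [E]
  m19 ⊆ 1-011 [E]
  m21 ⊆ 1-101 [E]
  m26 ⊆ 1101- [E]
  m28 ⊆ 1110- [E]
  m29 ⊆ 1-101,111-1,1110-
  m31 ⊆ 11-11,111-1
E = {00-10, 1-011, 1-101, 10000, 1101-, 1110-}

6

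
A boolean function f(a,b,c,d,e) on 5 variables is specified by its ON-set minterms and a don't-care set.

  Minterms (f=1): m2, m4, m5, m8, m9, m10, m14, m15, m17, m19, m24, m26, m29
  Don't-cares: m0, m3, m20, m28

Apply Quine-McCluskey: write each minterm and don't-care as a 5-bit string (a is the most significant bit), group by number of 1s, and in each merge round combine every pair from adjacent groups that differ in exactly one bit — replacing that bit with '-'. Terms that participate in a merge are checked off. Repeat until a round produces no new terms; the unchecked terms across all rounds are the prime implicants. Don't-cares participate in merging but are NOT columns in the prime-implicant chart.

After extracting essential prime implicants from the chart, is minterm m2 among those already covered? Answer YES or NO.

[col 0] 00000*, 00010*, 00011*, 00100*, 00101*, 01000*, 01001*, 01010*, 01110*, 01111*, 10001*, 10011*, 10100*, 11000*, 11010*, 11100*, 11101*
[col 1] -0011, -0100, -1000*, -1010*, 0-000*, 0-010*, 00-00, 000-0*, 0001-, 0010-, 01-10, 010-0*, 0100-, 0111-, 1-100, 100-1, 11-00, 110-0*, 1110-
[col 2] -10-0, 0-0-0
Prime implicants: -0011, -0100, -10-0, 0-0-0, 00-00, 0001-, 0010-, 01-10, 0100-, 0111-, 1-100, 100-1, 11-00, 1110-
PI chart (minterm → PIs covering it):
  2 | 0-0-0,0001-
  4 | -0100,00-00,0010-
  5 | 0010-  (sole → essential)
  8 | -10-0,0-0-0,0100-
  9 | 0100-  (sole → essential)
  10 | -10-0,0-0-0,01-10
  14 | 01-10,0111-
  15 | 0111-  (sole → essential)
  17 | 100-1  (sole → essential)
  19 | -0011,100-1
  24 | -10-0,11-00
  26 | -10-0  (sole → essential)
  29 | 1110-  (sole → essential)
Essential prime implicants: -10-0, 0010-, 0100-, 0111-, 100-1, 1110-

NO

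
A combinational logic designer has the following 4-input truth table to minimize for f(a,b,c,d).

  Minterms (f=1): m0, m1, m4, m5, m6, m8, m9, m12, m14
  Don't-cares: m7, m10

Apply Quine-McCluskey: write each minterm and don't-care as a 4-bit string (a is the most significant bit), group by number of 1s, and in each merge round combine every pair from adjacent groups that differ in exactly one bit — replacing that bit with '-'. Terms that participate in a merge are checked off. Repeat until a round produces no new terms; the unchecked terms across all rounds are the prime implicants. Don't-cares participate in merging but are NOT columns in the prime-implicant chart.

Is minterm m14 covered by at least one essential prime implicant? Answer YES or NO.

Round 0: 0000✓ 0001✓ 0100✓ 0101✓ 0110✓ 0111✓ 1000✓ 1001✓ 1010✓ 1100✓ 1110✓
Round 1: -000✓ -001✓ -100✓ -110✓ 0-00✓ 0-01✓ 000-✓ 01-0✓ 01-1✓ 010-✓ 011-✓ 1-00✓ 1-10✓ 10-0✓ 100-✓ 11-0✓
Round 2: --00 -00- -1-0 0-0- 01-- 1--0
PIs = {--00, -00-, -1-0, 0-0-, 01--, 1--0}
Coverage chart:
  m0: --00,-00-,0-0-
  m1: -00-,0-0-
  m4: --00,-1-0,0-0-,01--
  m5: 0-0-,01--
  m6: -1-0,01--
  m8: --00,-00-,1--0
  m9: -00- ←essential
  m12: --00,-1-0,1--0
  m14: -1-0,1--0
Essential: -00-

NO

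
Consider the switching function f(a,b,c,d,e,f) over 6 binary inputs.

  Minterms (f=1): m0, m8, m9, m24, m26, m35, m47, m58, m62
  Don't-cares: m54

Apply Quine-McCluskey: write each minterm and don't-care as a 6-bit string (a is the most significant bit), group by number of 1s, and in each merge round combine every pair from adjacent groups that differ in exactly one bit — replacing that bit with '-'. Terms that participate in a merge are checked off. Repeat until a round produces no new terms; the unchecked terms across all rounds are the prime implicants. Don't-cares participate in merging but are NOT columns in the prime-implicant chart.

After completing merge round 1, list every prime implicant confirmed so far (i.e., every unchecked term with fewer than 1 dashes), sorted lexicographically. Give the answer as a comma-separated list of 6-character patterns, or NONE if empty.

100011, 101111

[col 0] 000000*, 001000*, 001001*, 011000*, 011010*, 100011, 101111, 110110*, 111010*, 111110*
[col 1] -11010, 0-1000, 00-000, 00100-, 0110-0, 11-110, 111-10
Prime implicants: -11010, 0-1000, 00-000, 00100-, 0110-0, 100011, 101111, 11-110, 111-10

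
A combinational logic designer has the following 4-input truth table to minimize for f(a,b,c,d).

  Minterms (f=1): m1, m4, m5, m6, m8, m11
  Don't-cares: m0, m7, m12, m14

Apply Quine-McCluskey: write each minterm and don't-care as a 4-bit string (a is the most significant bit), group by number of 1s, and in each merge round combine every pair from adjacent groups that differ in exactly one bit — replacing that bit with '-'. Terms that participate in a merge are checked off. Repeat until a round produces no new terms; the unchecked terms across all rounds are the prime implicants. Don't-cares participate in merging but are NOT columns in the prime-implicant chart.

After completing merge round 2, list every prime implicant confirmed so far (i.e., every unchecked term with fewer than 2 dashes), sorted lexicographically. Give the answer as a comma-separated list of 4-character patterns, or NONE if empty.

1011

Round 0: 0000✓ 0001✓ 0100✓ 0101✓ 0110✓ 0111✓ 1000✓ 1011 1100✓ 1110✓
Round 1: -000✓ -100✓ -110✓ 0-00✓ 0-01✓ 000-✓ 01-0✓ 01-1✓ 010-✓ 011-✓ 1-00✓ 11-0✓
Round 2: --00 -1-0 0-0- 01--
PIs = {--00, -1-0, 0-0-, 01--, 1011}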